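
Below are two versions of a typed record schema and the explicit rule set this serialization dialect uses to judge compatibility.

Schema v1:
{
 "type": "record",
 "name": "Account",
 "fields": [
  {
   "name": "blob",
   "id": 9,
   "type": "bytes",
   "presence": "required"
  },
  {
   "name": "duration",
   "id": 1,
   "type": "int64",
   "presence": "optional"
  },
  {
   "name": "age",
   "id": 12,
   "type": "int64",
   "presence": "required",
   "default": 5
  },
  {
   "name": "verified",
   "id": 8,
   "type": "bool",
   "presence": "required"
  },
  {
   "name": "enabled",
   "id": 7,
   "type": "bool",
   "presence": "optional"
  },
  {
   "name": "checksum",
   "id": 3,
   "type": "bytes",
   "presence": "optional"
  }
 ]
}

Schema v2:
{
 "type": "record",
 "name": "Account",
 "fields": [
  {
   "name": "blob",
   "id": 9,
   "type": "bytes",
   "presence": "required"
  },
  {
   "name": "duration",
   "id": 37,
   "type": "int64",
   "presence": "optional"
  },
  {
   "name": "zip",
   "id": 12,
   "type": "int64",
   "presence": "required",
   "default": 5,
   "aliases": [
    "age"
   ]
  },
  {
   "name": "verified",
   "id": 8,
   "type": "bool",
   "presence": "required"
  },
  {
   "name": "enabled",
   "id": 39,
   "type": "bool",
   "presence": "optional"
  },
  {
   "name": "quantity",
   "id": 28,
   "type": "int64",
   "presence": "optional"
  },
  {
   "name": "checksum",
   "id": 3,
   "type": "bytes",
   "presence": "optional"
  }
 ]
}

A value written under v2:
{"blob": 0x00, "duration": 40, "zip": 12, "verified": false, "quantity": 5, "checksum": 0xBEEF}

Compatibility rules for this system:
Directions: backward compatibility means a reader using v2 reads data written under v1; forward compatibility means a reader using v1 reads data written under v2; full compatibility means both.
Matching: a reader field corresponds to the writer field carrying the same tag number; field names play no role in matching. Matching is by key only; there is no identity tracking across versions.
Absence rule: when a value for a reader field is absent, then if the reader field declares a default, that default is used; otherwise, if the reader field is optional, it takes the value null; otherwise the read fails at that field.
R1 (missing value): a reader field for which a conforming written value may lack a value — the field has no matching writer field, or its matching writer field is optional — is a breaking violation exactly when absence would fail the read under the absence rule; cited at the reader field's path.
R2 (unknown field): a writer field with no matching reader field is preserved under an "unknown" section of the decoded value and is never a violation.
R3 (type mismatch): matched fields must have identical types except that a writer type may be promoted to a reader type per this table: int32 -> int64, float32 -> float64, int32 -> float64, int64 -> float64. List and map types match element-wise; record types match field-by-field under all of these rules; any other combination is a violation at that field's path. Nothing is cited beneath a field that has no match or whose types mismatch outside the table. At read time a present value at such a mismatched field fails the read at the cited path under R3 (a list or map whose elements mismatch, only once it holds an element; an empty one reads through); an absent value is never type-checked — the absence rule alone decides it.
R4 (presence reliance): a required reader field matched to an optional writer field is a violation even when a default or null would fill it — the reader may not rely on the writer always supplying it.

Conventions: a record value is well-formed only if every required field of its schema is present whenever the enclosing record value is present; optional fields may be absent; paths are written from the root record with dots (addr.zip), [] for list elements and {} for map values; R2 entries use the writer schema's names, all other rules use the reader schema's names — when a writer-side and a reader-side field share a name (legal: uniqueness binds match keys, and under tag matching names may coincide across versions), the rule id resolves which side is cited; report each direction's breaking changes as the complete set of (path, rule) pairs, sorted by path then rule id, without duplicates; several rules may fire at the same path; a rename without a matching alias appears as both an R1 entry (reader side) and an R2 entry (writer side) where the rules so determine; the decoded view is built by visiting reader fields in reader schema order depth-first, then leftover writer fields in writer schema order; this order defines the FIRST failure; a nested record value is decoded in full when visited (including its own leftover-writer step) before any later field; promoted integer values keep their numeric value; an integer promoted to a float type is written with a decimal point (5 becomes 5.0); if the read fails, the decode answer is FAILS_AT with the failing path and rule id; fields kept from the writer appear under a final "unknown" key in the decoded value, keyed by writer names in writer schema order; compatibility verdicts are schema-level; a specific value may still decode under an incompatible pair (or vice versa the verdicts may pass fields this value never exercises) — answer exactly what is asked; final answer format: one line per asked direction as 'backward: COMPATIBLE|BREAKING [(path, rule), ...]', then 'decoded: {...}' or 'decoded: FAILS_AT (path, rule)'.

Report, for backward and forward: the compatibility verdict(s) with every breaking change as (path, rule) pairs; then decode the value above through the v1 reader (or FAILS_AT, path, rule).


backward: COMPATIBLE []; forward: COMPATIBLE []; decoded: {"blob": 0x00, "duration": null, "age": 12, "verified": false, "enabled": null, "checksum": 0xBEEF, "unknown": {"duration": 40, "quantity": 5}}

the writer's type comes first in each Account pair
backward for Account (reader v2, writer v1):
  blob <- blob (bytes -> bytes, writer required)
  duration has no writer counterpart
  zip <- age (int64 -> int64, writer required)
  verified <- verified (bool -> bool, writer required)
  enabled has no writer counterpart
  quantity has no writer counterpart
  checksum <- checksum (bytes -> bytes, writer optional)
  duration (writer side), unknown to reader
  enabled (writer side), unknown to reader
  nothing fires on Account: backward is COMPATIBLE
forward for Account (reader v1, writer v2):
  blob <- blob (bytes -> bytes, writer required)
  duration has no writer counterpart
  age <- zip (int64 -> int64, writer required)
  verified <- verified (bool -> bool, writer required)
  enabled has no writer counterpart
  checksum <- checksum (bytes -> bytes, writer optional)
  duration (writer side), unknown to reader
  enabled (writer side), unknown to reader
  quantity (writer side), unknown to reader
  nothing fires on Account: forward is COMPATIBLE
migrating the Account value to v1:
  blob := 0x00
  duration := null (absent, optional -> null)
  age := 12 (from writer zip)
  verified := false
  enabled := null (absent, optional -> null)
  checksum := 0xBEEF
  writer duration: kept under "unknown"
  writer quantity: kept under "unknown"
  => decoded: {"blob": 0x00, "duration": null, "age": 12, "verified": false, "enabled": null, "checksum": 0xBEEF, "unknown": {"duration": 40, "quantity": 5}}


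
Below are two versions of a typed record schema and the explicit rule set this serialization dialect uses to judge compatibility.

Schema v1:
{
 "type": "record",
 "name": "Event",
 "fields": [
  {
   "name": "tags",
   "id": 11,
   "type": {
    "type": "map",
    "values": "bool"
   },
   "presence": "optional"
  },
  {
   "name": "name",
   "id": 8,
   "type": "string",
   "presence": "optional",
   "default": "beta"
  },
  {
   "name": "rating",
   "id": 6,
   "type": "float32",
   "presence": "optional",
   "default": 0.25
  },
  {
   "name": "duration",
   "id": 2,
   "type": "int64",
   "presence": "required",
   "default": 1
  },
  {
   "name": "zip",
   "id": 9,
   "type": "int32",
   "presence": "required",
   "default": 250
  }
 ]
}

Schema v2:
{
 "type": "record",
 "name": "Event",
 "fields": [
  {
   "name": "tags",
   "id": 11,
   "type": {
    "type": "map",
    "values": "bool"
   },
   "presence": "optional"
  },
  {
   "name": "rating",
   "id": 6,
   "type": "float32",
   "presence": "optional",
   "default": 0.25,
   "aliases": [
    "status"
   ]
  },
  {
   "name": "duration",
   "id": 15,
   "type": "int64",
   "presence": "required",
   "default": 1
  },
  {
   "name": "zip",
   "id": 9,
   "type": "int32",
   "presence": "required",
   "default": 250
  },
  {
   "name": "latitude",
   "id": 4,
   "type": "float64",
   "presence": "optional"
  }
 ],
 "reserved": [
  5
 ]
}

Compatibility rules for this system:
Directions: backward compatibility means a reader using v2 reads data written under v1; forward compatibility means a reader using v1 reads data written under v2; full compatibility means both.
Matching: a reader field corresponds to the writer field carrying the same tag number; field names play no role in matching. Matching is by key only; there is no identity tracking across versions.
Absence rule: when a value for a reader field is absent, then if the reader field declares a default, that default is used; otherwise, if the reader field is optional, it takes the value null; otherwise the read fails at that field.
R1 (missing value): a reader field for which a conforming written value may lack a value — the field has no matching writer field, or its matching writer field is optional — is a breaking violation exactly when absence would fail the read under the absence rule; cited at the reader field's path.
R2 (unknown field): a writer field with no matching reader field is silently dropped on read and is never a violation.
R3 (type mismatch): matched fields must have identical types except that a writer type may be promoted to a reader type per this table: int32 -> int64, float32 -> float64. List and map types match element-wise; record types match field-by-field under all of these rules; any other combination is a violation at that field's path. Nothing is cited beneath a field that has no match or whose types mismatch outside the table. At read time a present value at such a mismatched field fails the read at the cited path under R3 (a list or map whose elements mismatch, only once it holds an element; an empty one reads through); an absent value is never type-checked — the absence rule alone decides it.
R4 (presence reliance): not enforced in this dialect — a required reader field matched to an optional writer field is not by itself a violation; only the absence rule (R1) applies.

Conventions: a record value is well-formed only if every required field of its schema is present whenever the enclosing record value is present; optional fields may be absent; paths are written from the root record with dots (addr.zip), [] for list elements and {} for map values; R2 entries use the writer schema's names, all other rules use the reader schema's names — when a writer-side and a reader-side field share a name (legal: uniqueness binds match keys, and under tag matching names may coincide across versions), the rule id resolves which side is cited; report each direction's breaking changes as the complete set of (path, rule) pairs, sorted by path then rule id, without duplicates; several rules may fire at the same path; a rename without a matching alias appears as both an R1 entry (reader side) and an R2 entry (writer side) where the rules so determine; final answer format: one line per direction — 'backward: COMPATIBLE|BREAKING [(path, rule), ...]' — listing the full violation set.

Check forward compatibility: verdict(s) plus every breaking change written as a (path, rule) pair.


each type pair in Event: writer, then reader
forward pass over Event, reader schema v1, writer schema v2:
  tags <- tags (map<string, bool> -> map<string, bool>, writer optional)
  no writer field matches reader name
  rating <- rating (float32 -> float32, writer optional)
  no writer field matches reader duration
  zip <- zip (int32 -> int32, writer required)
  writer duration: unknown to reader
  writer latitude: unknown to reader
  => forward verdict for Event: COMPATIBLE, no violations
the rest of the Event diff is inert for this question:
  removed field name from record Event -> fires no rule on Event, leaving the asked answer as it is
  added field latitude to record Event: optional float64, tag 4 (in v2 it sits last) -> fires no rule on Event, leaving the asked answer as it is
  field duration in record Event: tag 2 changed to 15 -> fires no rule on Event, leaving the asked answer as it is

forward: COMPATIBLE []


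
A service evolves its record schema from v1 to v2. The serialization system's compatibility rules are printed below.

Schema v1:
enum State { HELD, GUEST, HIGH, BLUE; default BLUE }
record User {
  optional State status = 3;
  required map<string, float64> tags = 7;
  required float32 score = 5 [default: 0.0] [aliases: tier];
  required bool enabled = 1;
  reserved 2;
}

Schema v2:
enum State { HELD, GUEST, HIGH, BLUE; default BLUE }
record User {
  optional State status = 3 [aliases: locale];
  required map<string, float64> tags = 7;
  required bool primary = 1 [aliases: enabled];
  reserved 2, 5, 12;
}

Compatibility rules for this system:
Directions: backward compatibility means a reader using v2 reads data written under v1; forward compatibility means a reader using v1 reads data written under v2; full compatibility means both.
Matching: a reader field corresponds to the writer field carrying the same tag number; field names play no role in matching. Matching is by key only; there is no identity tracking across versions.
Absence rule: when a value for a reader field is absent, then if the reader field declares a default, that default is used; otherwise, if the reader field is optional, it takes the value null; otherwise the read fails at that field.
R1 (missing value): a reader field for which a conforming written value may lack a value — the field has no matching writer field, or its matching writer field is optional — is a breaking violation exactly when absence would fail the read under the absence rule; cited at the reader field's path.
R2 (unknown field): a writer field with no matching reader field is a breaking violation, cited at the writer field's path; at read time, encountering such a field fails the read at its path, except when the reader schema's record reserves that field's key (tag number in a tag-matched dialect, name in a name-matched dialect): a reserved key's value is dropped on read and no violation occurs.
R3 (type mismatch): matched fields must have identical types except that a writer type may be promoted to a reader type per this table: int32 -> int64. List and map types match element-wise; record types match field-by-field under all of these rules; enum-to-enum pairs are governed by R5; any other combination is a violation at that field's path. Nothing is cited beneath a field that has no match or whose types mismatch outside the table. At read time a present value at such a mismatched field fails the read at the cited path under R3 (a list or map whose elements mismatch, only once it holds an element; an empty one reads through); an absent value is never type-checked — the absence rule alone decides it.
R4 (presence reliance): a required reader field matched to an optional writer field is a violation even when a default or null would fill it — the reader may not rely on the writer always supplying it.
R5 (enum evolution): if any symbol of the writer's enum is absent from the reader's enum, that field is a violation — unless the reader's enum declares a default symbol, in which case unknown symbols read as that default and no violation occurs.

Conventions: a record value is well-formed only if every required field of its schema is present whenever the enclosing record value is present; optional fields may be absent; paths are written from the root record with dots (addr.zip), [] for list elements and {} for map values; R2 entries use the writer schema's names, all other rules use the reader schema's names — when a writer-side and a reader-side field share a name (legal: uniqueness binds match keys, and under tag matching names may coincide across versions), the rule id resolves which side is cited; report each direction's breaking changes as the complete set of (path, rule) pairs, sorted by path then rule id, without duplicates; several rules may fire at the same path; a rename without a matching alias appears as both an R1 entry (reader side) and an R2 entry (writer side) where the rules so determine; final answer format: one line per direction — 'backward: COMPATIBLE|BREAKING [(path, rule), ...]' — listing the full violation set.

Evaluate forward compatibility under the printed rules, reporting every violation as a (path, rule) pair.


the writer's type comes first in each User pair
checking forward for User: reader v1 against writer v2:
  writer optional, State -> State: reader status maps from writer status
  writer required, map<string, float64> -> map<string, float64>: reader tags maps from writer tags
  score has no writer counterpart
  writer required, bool -> bool: reader enabled maps from writer primary
  => forward: COMPATIBLE
checking off the User differences that do not matter here:
  removed field score from record User (its key 5 joins the reserved list) -> fires no rule on User, leaving the asked answer as it is
  renamed field enabled to primary in record User (alias enabled declared on the renamed field) -> fires no rule on User, leaving the asked answer as it is

forward: COMPATIBLE []


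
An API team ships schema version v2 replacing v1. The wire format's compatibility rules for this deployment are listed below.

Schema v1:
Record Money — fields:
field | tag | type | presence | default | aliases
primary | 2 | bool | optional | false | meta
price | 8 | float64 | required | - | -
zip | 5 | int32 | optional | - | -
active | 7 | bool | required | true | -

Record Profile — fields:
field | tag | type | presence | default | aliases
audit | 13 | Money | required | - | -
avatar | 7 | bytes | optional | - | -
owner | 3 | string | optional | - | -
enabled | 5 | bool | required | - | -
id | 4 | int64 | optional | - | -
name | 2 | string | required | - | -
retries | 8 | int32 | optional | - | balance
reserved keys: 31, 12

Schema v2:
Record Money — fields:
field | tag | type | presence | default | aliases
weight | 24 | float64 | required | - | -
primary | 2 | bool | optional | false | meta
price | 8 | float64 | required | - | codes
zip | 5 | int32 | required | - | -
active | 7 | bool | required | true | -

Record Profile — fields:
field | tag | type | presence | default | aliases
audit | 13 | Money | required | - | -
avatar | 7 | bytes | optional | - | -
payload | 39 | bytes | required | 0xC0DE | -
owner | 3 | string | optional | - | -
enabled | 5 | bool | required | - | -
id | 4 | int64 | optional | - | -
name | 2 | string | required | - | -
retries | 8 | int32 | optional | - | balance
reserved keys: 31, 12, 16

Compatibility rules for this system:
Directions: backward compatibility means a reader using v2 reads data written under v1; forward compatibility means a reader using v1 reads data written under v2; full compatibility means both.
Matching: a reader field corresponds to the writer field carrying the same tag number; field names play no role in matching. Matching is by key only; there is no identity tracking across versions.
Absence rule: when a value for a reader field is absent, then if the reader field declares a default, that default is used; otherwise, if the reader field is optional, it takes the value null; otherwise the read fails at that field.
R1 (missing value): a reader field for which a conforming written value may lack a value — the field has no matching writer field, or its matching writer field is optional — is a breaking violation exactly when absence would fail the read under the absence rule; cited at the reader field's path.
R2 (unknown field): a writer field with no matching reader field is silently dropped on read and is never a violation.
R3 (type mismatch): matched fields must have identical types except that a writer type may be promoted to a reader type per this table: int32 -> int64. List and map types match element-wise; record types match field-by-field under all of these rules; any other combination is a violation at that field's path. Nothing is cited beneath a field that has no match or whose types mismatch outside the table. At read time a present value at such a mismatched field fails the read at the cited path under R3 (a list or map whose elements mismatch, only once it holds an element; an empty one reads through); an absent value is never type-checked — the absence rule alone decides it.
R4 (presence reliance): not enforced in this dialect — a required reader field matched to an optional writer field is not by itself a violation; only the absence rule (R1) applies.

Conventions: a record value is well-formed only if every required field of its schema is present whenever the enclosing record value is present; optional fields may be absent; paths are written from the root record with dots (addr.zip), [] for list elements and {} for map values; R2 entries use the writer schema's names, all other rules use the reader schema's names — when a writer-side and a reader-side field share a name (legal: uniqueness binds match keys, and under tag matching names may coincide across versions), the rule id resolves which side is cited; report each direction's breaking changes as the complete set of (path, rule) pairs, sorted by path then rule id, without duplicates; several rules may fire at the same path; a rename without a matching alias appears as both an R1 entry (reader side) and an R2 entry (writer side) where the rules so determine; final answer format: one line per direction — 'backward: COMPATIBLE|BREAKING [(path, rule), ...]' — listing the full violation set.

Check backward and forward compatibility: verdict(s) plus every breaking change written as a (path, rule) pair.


arrows below run writer -> reader for Profile
backward analysis of Profile with v2 as reader and v1 as writer:
  Money -> Money, writer required: audit aligns to audit
  bytes -> bytes, writer optional: avatar aligns to avatar
  payload: no writer match
  string -> string, writer optional: owner aligns to owner
  bool -> bool, writer required: enabled aligns to enabled
  int64 -> int64, writer optional: id aligns to id
  string -> string, writer required: name aligns to name
  int32 -> int32, writer optional: retries aligns to retries
  audit.weight: no writer match
  bool -> bool, writer optional: audit.primary aligns to audit.primary
  float64 -> float64, writer required: audit.price aligns to audit.price
  int32 -> int32, writer optional: audit.zip aligns to audit.zip
  bool -> bool, writer required: audit.active aligns to audit.active
  rule R1 violated at audit.weight
  rule R1 violated at audit.zip
  => 2 violation(s): backward is BREAKING for Profile
forward analysis of Profile with v1 as reader and v2 as writer:
  Money -> Money, writer required: audit aligns to audit
  bytes -> bytes, writer optional: avatar aligns to avatar
  string -> string, writer optional: owner aligns to owner
  bool -> bool, writer required: enabled aligns to enabled
  int64 -> int64, writer optional: id aligns to id
  string -> string, writer required: name aligns to name
  int32 -> int32, writer optional: retries aligns to retries
  writer field payload has no reader counterpart
  bool -> bool, writer optional: audit.primary aligns to audit.primary
  float64 -> float64, writer required: audit.price aligns to audit.price
  int32 -> int32, writer required: audit.zip aligns to audit.zip
  bool -> bool, writer required: audit.active aligns to audit.active
  writer field audit.weight has no reader counterpart
  => forward verdict for Profile: COMPATIBLE, no violations

backward: BREAKING [(audit.weight, R1), (audit.zip, R1)]; forward: COMPATIBLE []


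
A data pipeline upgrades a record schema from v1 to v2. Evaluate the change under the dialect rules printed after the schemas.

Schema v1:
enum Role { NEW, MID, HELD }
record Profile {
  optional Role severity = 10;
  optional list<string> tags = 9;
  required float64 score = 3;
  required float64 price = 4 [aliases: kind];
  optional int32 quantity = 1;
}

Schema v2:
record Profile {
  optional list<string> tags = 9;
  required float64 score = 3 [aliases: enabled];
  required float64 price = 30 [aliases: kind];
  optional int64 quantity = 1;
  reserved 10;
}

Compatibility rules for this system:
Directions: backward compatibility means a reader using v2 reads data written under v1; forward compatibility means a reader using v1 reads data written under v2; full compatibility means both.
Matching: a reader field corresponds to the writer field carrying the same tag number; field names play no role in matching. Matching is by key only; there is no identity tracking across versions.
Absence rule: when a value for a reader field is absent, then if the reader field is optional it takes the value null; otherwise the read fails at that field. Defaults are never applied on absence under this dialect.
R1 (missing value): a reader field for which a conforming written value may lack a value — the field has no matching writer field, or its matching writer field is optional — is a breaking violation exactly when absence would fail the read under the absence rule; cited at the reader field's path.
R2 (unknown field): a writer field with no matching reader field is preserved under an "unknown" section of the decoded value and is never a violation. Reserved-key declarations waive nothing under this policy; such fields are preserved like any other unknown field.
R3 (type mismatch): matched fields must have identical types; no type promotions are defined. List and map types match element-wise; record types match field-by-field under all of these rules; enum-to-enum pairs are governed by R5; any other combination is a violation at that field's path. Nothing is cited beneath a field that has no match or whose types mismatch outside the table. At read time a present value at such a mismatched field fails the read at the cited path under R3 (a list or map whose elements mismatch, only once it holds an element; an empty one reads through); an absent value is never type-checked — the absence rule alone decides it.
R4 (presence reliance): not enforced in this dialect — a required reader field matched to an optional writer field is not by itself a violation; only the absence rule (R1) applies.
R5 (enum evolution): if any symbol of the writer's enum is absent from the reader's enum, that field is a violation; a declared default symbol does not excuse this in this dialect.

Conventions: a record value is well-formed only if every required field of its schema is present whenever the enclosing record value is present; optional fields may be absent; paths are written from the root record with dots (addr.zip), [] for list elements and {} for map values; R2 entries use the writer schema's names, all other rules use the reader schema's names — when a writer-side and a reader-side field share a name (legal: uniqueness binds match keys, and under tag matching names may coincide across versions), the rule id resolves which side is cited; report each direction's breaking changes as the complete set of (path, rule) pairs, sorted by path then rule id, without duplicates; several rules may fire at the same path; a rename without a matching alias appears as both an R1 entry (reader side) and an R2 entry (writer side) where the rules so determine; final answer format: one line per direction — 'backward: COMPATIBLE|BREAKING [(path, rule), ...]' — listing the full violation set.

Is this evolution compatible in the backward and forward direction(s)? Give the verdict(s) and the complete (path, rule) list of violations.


backward: BREAKING [(price, R1), (quantity, R3)]; forward: BREAKING [(price, R1), (quantity, R3)]

arrows below run writer -> reader for Profile
backward for Profile (reader v2, writer v1):
  tags: list<string> -> list<string>, writer optional; from tags
  score: float64 -> float64, writer required; from score
  price: no writer match
  quantity: int32 -> int64, writer optional; from quantity
  leftover writer field: severity
  leftover writer field: price
  rule R1 violated at price
  rule R3 violated at quantity
  => 2 violation(s): backward is BREAKING for Profile
forward for Profile (reader v1, writer v2):
  severity: no writer match
  tags: list<string> -> list<string>, writer optional; from tags
  score: float64 -> float64, writer required; from score
  price: no writer match
  quantity: int64 -> int32, writer optional; from quantity
  leftover writer field: price
  rule R1 violated at price
  rule R3 violated at quantity
  => 2 violation(s): forward is BREAKING for Profile


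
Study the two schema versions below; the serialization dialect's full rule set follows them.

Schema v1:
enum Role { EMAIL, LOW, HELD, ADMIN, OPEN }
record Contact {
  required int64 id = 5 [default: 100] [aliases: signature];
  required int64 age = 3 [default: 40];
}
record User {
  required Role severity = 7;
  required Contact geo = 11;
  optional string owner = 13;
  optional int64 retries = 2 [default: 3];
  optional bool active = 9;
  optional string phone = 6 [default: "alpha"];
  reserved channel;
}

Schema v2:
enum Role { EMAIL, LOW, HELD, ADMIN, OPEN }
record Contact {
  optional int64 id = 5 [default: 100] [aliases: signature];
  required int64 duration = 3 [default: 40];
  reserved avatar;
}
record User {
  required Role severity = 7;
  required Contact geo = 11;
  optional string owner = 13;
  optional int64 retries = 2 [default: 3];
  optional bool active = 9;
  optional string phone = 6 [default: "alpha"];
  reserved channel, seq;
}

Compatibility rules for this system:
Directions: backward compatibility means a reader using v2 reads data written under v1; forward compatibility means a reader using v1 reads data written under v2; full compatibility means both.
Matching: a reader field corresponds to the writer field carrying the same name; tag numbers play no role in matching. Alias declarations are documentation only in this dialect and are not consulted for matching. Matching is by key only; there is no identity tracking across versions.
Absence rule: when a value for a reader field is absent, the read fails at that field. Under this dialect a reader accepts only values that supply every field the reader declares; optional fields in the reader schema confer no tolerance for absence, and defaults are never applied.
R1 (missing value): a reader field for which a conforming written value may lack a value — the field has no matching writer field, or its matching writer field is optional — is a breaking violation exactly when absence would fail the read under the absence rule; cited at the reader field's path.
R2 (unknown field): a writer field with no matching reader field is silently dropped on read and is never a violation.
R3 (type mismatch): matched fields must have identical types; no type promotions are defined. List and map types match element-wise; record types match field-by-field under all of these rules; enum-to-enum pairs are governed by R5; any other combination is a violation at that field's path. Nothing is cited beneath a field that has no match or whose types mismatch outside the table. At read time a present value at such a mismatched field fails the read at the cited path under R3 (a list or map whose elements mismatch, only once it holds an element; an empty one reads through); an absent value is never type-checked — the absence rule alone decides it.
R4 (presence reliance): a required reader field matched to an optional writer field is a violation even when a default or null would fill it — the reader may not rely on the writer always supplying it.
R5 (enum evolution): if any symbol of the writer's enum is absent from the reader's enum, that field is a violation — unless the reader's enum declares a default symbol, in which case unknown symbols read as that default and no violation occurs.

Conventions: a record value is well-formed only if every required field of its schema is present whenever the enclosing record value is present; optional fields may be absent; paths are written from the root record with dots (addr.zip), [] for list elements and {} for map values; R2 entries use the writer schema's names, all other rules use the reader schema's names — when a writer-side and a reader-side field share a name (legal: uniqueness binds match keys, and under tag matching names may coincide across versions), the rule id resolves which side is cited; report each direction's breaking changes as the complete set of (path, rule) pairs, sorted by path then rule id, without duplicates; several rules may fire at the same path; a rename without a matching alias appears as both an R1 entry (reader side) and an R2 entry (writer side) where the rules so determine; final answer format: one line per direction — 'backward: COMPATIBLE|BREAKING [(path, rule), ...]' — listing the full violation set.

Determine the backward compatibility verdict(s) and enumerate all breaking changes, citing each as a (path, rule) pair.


the writer's type comes first in each User pair
backward for User (reader v2, writer v1):
  writer required, Role -> Role: reader severity maps from writer severity
  writer required, Contact -> Contact: reader geo maps from writer geo
  writer optional, string -> string: reader owner maps from writer owner
  writer optional, int64 -> int64: reader retries maps from writer retries
  writer optional, bool -> bool: reader active maps from writer active
  writer optional, string -> string: reader phone maps from writer phone
  writer required, int64 -> int64: reader geo.id maps from writer geo.id
  geo.duration: no writer-side match
  geo.age (writer side), unknown to reader
  breaking: (active, R1)
  breaking: (geo.duration, R1)
  breaking: (owner, R1)
  breaking: (phone, R1)
  breaking: (retries, R1)
  backward on User therefore BREAKING (5)
the rest of the User diff is inert for this question:
  field id in record Contact: required changed to optional -> its effect on User is confined to the forward direction, not asked

backward: BREAKING [(active, R1), (geo.duration, R1), (owner, R1), (phone, R1), (retries, R1)]


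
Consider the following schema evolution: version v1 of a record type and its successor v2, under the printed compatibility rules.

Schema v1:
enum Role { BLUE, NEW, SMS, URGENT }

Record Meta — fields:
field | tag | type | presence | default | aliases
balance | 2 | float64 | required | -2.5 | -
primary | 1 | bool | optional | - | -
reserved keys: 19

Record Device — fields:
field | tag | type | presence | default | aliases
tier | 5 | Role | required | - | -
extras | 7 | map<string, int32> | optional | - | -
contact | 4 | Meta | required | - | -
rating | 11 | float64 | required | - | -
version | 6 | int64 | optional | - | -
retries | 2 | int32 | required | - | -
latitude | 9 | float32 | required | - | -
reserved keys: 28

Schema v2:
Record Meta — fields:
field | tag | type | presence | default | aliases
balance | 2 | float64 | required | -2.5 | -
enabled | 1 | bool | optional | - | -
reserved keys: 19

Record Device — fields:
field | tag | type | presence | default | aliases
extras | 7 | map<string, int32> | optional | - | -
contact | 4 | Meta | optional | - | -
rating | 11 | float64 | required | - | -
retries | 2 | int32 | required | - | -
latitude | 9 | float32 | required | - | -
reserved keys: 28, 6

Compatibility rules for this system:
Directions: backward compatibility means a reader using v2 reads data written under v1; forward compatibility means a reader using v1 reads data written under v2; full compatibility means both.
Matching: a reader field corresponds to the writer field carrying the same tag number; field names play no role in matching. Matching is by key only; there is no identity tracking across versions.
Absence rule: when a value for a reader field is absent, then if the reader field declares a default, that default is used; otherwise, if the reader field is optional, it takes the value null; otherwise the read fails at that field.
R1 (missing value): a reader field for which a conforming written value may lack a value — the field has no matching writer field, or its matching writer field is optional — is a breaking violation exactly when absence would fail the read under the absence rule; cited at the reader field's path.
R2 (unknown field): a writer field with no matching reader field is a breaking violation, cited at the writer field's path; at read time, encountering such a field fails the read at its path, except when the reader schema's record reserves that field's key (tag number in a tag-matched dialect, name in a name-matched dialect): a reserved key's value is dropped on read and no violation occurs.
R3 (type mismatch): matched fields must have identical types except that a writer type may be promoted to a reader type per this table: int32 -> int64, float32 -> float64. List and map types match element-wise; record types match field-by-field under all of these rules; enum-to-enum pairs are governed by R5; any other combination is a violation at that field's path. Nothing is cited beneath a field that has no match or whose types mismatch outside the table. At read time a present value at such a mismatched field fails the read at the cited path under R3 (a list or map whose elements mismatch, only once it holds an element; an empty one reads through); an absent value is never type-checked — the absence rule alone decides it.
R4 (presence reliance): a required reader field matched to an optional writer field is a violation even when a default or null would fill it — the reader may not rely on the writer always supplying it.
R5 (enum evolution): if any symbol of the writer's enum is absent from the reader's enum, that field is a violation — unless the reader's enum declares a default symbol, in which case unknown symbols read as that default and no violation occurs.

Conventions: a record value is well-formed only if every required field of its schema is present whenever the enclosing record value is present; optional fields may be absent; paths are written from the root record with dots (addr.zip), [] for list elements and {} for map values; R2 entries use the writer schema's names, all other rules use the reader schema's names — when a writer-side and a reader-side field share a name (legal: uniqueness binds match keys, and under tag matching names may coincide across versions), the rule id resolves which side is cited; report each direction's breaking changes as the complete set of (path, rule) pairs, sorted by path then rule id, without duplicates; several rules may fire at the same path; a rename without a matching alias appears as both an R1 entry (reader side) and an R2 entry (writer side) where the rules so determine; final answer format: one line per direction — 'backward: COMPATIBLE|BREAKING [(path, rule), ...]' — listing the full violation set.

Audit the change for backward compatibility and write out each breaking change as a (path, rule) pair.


in Device below, arrows point writer -> reader
backward for Device (reader v2, writer v1):
  extras: paired with writer extras (map<string, int32> -> map<string, int32>; writer optional)
  contact: paired with writer contact (Meta -> Meta; writer required)
  rating: paired with writer rating (float64 -> float64; writer required)
  retries: paired with writer retries (int32 -> int32; writer required)
  latitude: paired with writer latitude (float32 -> float32; writer required)
  leftover writer field: tier
  leftover writer field: version
  contact.balance: paired with writer contact.balance (float64 -> float64; writer required)
  contact.enabled: paired with writer contact.primary (bool -> bool; writer optional)
  violation R2 at tier
  => 1 violation(s): backward is BREAKING for Device
ruling out the remaining Device differences:
  removed field version from record Device (its key 6 joins the reserved list) -> no rule fires on it in Device's dialect; the asked verdict holds
  renamed field primary to enabled in record Meta -> no rule fires on it in Device's dialect; the asked verdict holds
  field contact in record Device: required changed to optional -> matters only for Device's forward compatibility — outside the asked direction

backward: BREAKING [(tier, R2)]
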